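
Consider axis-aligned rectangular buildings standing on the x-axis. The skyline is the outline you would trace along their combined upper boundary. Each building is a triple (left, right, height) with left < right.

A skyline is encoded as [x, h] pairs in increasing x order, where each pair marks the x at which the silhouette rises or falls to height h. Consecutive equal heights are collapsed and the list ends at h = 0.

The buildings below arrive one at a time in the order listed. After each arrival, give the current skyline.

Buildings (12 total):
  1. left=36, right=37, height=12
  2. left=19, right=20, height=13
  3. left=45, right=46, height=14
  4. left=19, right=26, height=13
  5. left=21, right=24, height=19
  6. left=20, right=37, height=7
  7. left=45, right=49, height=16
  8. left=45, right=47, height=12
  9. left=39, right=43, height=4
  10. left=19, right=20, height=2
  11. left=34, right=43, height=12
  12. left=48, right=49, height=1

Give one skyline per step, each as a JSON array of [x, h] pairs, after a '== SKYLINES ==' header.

== SKYLINES ==
[[36,12],[37,0]]
[[19,13],[20,0],[36,12],[37,0]]
[[19,13],[20,0],[36,12],[37,0],[45,14],[46,0]]
[[19,13],[26,0],[36,12],[37,0],[45,14],[46,0]]
[[19,13],[21,19],[24,13],[26,0],[36,12],[37,0],[45,14],[46,0]]
[[19,13],[21,19],[24,13],[26,7],[36,12],[37,0],[45,14],[46,0]]
[[19,13],[21,19],[24,13],[26,7],[36,12],[37,0],[45,16],[49,0]]
[[19,13],[21,19],[24,13],[26,7],[36,12],[37,0],[45,16],[49,0]]
[[19,13],[21,19],[24,13],[26,7],[36,12],[37,0],[39,4],[43,0],[45,16],[49,0]]
[[19,13],[21,19],[24,13],[26,7],[36,12],[37,0],[39,4],[43,0],[45,16],[49,0]]
[[19,13],[21,19],[24,13],[26,7],[34,12],[43,0],[45,16],[49,0]]
[[19,13],[21,19],[24,13],[26,7],[34,12],[43,0],[45,16],[49,0]]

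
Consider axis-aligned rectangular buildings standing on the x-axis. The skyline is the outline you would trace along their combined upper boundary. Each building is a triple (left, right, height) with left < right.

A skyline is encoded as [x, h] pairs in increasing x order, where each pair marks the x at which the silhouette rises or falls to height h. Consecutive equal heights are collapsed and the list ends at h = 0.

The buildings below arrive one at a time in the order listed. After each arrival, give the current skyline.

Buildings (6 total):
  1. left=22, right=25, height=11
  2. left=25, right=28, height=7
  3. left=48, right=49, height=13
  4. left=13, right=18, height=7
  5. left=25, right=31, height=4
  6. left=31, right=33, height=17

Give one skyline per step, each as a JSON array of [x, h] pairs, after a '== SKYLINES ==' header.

== SKYLINES ==
[[22,11],[25,0]]
[[22,11],[25,7],[28,0]]
[[22,11],[25,7],[28,0],[48,13],[49,0]]
[[13,7],[18,0],[22,11],[25,7],[28,0],[48,13],[49,0]]
[[13,7],[18,0],[22,11],[25,7],[28,4],[31,0],[48,13],[49,0]]
[[13,7],[18,0],[22,11],[25,7],[28,4],[31,17],[33,0],[48,13],[49,0]]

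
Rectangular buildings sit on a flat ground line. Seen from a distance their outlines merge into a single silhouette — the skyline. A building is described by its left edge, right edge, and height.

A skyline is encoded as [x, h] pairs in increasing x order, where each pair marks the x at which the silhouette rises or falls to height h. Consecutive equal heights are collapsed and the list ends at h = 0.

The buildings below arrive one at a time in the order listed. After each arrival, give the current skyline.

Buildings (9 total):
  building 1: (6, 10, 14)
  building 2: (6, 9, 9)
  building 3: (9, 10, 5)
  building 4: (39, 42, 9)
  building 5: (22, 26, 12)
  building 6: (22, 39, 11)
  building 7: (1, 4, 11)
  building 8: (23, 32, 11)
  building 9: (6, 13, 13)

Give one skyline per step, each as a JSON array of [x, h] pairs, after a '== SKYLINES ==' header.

== SKYLINES ==
[[6,14],[10,0]]
[[6,14],[10,0]]
[[6,14],[10,0]]
[[6,14],[10,0],[39,9],[42,0]]
[[6,14],[10,0],[22,12],[26,0],[39,9],[42,0]]
[[6,14],[10,0],[22,12],[26,11],[39,9],[42,0]]
[[1,11],[4,0],[6,14],[10,0],[22,12],[26,11],[39,9],[42,0]]
[[1,11],[4,0],[6,14],[10,0],[22,12],[26,11],[39,9],[42,0]]
[[1,11],[4,0],[6,14],[10,13],[13,0],[22,12],[26,11],[39,9],[42,0]]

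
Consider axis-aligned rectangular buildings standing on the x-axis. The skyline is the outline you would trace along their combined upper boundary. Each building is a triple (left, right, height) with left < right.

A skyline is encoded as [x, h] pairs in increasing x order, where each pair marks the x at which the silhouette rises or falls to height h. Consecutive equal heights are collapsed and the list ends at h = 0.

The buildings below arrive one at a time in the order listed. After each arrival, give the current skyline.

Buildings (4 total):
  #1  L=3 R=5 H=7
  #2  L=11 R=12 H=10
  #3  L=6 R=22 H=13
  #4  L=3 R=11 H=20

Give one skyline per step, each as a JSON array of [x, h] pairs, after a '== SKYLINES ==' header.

== SKYLINES ==
[[3,7],[5,0]]
[[3,7],[5,0],[11,10],[12,0]]
[[3,7],[5,0],[6,13],[22,0]]
[[3,20],[11,13],[22,0]]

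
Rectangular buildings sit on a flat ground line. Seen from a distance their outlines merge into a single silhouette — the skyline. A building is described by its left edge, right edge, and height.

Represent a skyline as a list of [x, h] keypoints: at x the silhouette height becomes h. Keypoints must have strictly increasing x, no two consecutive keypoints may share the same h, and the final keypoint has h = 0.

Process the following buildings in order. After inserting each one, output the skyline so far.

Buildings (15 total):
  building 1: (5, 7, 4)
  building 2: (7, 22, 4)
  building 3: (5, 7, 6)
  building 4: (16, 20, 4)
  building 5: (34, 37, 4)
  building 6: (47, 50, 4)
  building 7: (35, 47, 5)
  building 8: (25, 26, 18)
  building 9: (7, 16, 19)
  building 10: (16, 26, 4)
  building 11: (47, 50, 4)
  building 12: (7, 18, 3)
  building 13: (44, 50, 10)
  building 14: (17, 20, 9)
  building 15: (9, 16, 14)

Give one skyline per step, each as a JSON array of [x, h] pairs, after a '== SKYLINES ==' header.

== SKYLINES ==
[[5,4],[7,0]]
[[5,4],[22,0]]
[[5,6],[7,4],[22,0]]
[[5,6],[7,4],[22,0]]
[[5,6],[7,4],[22,0],[34,4],[37,0]]
[[5,6],[7,4],[22,0],[34,4],[37,0],[47,4],[50,0]]
[[5,6],[7,4],[22,0],[34,4],[35,5],[47,4],[50,0]]
[[5,6],[7,4],[22,0],[25,18],[26,0],[34,4],[35,5],[47,4],[50,0]]
[[5,6],[7,19],[16,4],[22,0],[25,18],[26,0],[34,4],[35,5],[47,4],[50,0]]
[[5,6],[7,19],[16,4],[25,18],[26,0],[34,4],[35,5],[47,4],[50,0]]
[[5,6],[7,19],[16,4],[25,18],[26,0],[34,4],[35,5],[47,4],[50,0]]
[[5,6],[7,19],[16,4],[25,18],[26,0],[34,4],[35,5],[47,4],[50,0]]
[[5,6],[7,19],[16,4],[25,18],[26,0],[34,4],[35,5],[44,10],[50,0]]
[[5,6],[7,19],[16,4],[17,9],[20,4],[25,18],[26,0],[34,4],[35,5],[44,10],[50,0]]
[[5,6],[7,19],[16,4],[17,9],[20,4],[25,18],[26,0],[34,4],[35,5],[44,10],[50,0]]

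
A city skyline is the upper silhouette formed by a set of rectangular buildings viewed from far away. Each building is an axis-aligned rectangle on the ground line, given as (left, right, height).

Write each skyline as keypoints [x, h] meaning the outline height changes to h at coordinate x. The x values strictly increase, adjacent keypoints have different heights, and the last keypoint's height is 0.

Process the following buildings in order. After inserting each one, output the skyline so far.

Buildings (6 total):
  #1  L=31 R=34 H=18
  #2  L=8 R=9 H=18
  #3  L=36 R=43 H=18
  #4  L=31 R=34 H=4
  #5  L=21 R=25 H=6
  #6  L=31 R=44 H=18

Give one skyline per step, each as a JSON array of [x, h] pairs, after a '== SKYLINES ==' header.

== SKYLINES ==
[[31,18],[34,0]]
[[8,18],[9,0],[31,18],[34,0]]
[[8,18],[9,0],[31,18],[34,0],[36,18],[43,0]]
[[8,18],[9,0],[31,18],[34,0],[36,18],[43,0]]
[[8,18],[9,0],[21,6],[25,0],[31,18],[34,0],[36,18],[43,0]]
[[8,18],[9,0],[21,6],[25,0],[31,18],[44,0]]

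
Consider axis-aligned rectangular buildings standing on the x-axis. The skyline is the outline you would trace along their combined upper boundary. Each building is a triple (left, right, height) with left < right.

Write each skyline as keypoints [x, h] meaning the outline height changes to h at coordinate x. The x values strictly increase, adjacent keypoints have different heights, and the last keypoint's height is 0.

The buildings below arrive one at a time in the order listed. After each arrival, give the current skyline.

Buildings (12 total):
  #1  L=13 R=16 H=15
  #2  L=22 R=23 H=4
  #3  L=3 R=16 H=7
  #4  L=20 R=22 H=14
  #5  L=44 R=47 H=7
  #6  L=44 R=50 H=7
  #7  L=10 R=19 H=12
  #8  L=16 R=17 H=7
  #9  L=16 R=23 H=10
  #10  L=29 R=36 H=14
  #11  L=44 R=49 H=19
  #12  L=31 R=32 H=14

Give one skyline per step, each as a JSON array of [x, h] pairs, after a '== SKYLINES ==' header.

== SKYLINES ==
[[13,15],[16,0]]
[[13,15],[16,0],[22,4],[23,0]]
[[3,7],[13,15],[16,0],[22,4],[23,0]]
[[3,7],[13,15],[16,0],[20,14],[22,4],[23,0]]
[[3,7],[13,15],[16,0],[20,14],[22,4],[23,0],[44,7],[47,0]]
[[3,7],[13,15],[16,0],[20,14],[22,4],[23,0],[44,7],[50,0]]
[[3,7],[10,12],[13,15],[16,12],[19,0],[20,14],[22,4],[23,0],[44,7],[50,0]]
[[3,7],[10,12],[13,15],[16,12],[19,0],[20,14],[22,4],[23,0],[44,7],[50,0]]
[[3,7],[10,12],[13,15],[16,12],[19,10],[20,14],[22,10],[23,0],[44,7],[50,0]]
[[3,7],[10,12],[13,15],[16,12],[19,10],[20,14],[22,10],[23,0],[29,14],[36,0],[44,7],[50,0]]
[[3,7],[10,12],[13,15],[16,12],[19,10],[20,14],[22,10],[23,0],[29,14],[36,0],[44,19],[49,7],[50,0]]
[[3,7],[10,12],[13,15],[16,12],[19,10],[20,14],[22,10],[23,0],[29,14],[36,0],[44,19],[49,7],[50,0]]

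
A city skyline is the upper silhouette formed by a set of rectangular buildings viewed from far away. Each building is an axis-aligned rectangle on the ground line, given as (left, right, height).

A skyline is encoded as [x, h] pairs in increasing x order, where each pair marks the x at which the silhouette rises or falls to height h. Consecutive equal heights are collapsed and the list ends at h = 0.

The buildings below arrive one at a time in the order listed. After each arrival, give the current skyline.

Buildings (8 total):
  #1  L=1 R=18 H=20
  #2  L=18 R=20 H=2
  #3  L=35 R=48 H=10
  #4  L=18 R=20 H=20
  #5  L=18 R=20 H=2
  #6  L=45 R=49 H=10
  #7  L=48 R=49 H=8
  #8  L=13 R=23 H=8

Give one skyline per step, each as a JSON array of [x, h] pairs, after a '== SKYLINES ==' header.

== SKYLINES ==
[[1,20],[18,0]]
[[1,20],[18,2],[20,0]]
[[1,20],[18,2],[20,0],[35,10],[48,0]]
[[1,20],[20,0],[35,10],[48,0]]
[[1,20],[20,0],[35,10],[48,0]]
[[1,20],[20,0],[35,10],[49,0]]
[[1,20],[20,0],[35,10],[49,0]]
[[1,20],[20,8],[23,0],[35,10],[49,0]]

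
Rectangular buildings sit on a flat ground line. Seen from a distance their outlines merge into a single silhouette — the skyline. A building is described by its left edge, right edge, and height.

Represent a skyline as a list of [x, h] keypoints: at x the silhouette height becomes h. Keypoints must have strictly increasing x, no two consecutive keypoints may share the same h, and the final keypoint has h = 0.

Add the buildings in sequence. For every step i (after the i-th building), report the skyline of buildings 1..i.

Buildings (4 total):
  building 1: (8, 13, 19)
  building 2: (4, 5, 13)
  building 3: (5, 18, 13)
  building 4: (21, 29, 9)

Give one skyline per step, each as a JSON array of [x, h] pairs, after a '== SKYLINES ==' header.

== SKYLINES ==
[[8,19],[13,0]]
[[4,13],[5,0],[8,19],[13,0]]
[[4,13],[8,19],[13,13],[18,0]]
[[4,13],[8,19],[13,13],[18,0],[21,9],[29,0]]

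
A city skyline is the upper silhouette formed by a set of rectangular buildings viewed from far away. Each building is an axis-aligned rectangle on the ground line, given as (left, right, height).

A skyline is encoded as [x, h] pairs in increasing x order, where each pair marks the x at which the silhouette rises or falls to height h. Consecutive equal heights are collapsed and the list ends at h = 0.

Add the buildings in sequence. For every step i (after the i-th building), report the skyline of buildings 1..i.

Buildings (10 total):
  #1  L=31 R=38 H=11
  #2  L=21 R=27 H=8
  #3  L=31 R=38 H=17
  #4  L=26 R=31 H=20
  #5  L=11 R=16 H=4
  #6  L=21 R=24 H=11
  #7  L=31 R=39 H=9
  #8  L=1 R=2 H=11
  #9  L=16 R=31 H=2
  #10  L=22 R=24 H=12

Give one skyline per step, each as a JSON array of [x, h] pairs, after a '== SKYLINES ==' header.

== SKYLINES ==
[[31,11],[38,0]]
[[21,8],[27,0],[31,11],[38,0]]
[[21,8],[27,0],[31,17],[38,0]]
[[21,8],[26,20],[31,17],[38,0]]
[[11,4],[16,0],[21,8],[26,20],[31,17],[38,0]]
[[11,4],[16,0],[21,11],[24,8],[26,20],[31,17],[38,0]]
[[11,4],[16,0],[21,11],[24,8],[26,20],[31,17],[38,9],[39,0]]
[[1,11],[2,0],[11,4],[16,0],[21,11],[24,8],[26,20],[31,17],[38,9],[39,0]]
[[1,11],[2,0],[11,4],[16,2],[21,11],[24,8],[26,20],[31,17],[38,9],[39,0]]
[[1,11],[2,0],[11,4],[16,2],[21,11],[22,12],[24,8],[26,20],[31,17],[38,9],[39,0]]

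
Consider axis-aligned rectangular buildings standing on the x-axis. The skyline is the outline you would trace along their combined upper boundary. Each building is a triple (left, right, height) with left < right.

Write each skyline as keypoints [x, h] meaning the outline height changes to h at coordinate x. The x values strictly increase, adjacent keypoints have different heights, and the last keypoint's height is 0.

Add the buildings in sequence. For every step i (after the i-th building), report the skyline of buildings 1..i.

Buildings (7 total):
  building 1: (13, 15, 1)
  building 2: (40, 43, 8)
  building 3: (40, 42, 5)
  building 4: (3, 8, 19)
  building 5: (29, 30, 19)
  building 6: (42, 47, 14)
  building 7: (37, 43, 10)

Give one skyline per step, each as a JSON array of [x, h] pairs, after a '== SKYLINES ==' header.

== SKYLINES ==
[[13,1],[15,0]]
[[13,1],[15,0],[40,8],[43,0]]
[[13,1],[15,0],[40,8],[43,0]]
[[3,19],[8,0],[13,1],[15,0],[40,8],[43,0]]
[[3,19],[8,0],[13,1],[15,0],[29,19],[30,0],[40,8],[43,0]]
[[3,19],[8,0],[13,1],[15,0],[29,19],[30,0],[40,8],[42,14],[47,0]]
[[3,19],[8,0],[13,1],[15,0],[29,19],[30,0],[37,10],[42,14],[47,0]]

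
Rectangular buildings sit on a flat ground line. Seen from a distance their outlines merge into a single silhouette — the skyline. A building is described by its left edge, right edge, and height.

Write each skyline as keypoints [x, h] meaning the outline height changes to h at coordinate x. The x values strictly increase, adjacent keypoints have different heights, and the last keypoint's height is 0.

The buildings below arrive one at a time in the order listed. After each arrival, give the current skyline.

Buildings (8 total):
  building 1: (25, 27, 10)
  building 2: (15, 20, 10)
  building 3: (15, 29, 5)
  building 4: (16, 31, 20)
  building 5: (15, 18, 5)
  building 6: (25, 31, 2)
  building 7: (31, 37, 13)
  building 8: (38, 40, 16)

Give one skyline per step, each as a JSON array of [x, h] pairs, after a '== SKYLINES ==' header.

== SKYLINES ==
[[25,10],[27,0]]
[[15,10],[20,0],[25,10],[27,0]]
[[15,10],[20,5],[25,10],[27,5],[29,0]]
[[15,10],[16,20],[31,0]]
[[15,10],[16,20],[31,0]]
[[15,10],[16,20],[31,0]]
[[15,10],[16,20],[31,13],[37,0]]
[[15,10],[16,20],[31,13],[37,0],[38,16],[40,0]]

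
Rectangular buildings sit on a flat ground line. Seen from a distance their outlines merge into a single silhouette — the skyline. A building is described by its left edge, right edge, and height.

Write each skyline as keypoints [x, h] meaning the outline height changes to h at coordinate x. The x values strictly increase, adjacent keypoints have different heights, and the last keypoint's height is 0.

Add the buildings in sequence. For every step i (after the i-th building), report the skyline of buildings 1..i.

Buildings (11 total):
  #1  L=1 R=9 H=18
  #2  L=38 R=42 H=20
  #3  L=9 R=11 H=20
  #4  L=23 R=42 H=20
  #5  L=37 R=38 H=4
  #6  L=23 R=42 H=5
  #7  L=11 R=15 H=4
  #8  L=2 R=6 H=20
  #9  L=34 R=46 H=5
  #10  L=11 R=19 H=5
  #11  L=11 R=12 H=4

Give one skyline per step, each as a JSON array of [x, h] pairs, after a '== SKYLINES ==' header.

== SKYLINES ==
[[1,18],[9,0]]
[[1,18],[9,0],[38,20],[42,0]]
[[1,18],[9,20],[11,0],[38,20],[42,0]]
[[1,18],[9,20],[11,0],[23,20],[42,0]]
[[1,18],[9,20],[11,0],[23,20],[42,0]]
[[1,18],[9,20],[11,0],[23,20],[42,0]]
[[1,18],[9,20],[11,4],[15,0],[23,20],[42,0]]
[[1,18],[2,20],[6,18],[9,20],[11,4],[15,0],[23,20],[42,0]]
[[1,18],[2,20],[6,18],[9,20],[11,4],[15,0],[23,20],[42,5],[46,0]]
[[1,18],[2,20],[6,18],[9,20],[11,5],[19,0],[23,20],[42,5],[46,0]]
[[1,18],[2,20],[6,18],[9,20],[11,5],[19,0],[23,20],[42,5],[46,0]]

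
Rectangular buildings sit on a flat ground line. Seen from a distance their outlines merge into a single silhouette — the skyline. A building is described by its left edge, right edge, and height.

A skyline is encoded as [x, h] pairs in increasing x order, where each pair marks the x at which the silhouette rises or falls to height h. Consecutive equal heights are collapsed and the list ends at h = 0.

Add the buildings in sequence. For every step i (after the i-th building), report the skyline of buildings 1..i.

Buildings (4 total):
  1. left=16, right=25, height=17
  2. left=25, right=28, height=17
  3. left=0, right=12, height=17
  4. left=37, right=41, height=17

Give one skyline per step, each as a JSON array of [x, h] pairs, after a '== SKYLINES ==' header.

== SKYLINES ==
[[16,17],[25,0]]
[[16,17],[28,0]]
[[0,17],[12,0],[16,17],[28,0]]
[[0,17],[12,0],[16,17],[28,0],[37,17],[41,0]]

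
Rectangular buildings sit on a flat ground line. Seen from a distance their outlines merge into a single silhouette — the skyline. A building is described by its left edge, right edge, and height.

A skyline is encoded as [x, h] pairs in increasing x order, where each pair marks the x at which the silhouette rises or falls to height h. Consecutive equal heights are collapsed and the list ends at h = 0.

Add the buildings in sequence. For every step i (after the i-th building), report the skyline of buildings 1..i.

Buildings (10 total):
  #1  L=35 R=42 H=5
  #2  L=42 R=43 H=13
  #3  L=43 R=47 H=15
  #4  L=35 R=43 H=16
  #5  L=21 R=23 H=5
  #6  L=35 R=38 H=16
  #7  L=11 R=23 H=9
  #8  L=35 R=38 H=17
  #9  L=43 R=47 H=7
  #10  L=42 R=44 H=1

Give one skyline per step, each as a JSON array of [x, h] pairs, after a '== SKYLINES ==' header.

== SKYLINES ==
[[35,5],[42,0]]
[[35,5],[42,13],[43,0]]
[[35,5],[42,13],[43,15],[47,0]]
[[35,16],[43,15],[47,0]]
[[21,5],[23,0],[35,16],[43,15],[47,0]]
[[21,5],[23,0],[35,16],[43,15],[47,0]]
[[11,9],[23,0],[35,16],[43,15],[47,0]]
[[11,9],[23,0],[35,17],[38,16],[43,15],[47,0]]
[[11,9],[23,0],[35,17],[38,16],[43,15],[47,0]]
[[11,9],[23,0],[35,17],[38,16],[43,15],[47,0]]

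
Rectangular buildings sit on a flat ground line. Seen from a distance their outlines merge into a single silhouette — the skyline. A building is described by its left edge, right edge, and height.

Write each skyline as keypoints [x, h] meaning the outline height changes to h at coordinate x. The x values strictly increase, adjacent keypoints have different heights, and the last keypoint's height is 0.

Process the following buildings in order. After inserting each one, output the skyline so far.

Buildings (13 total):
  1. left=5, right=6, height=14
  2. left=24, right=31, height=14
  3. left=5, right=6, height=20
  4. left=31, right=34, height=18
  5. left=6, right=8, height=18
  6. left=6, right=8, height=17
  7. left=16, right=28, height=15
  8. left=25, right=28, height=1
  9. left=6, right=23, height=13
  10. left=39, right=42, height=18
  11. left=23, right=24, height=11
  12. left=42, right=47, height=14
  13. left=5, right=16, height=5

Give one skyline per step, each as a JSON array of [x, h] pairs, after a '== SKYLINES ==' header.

== SKYLINES ==
[[5,14],[6,0]]
[[5,14],[6,0],[24,14],[31,0]]
[[5,20],[6,0],[24,14],[31,0]]
[[5,20],[6,0],[24,14],[31,18],[34,0]]
[[5,20],[6,18],[8,0],[24,14],[31,18],[34,0]]
[[5,20],[6,18],[8,0],[24,14],[31,18],[34,0]]
[[5,20],[6,18],[8,0],[16,15],[28,14],[31,18],[34,0]]
[[5,20],[6,18],[8,0],[16,15],[28,14],[31,18],[34,0]]
[[5,20],[6,18],[8,13],[16,15],[28,14],[31,18],[34,0]]
[[5,20],[6,18],[8,13],[16,15],[28,14],[31,18],[34,0],[39,18],[42,0]]
[[5,20],[6,18],[8,13],[16,15],[28,14],[31,18],[34,0],[39,18],[42,0]]
[[5,20],[6,18],[8,13],[16,15],[28,14],[31,18],[34,0],[39,18],[42,14],[47,0]]
[[5,20],[6,18],[8,13],[16,15],[28,14],[31,18],[34,0],[39,18],[42,14],[47,0]]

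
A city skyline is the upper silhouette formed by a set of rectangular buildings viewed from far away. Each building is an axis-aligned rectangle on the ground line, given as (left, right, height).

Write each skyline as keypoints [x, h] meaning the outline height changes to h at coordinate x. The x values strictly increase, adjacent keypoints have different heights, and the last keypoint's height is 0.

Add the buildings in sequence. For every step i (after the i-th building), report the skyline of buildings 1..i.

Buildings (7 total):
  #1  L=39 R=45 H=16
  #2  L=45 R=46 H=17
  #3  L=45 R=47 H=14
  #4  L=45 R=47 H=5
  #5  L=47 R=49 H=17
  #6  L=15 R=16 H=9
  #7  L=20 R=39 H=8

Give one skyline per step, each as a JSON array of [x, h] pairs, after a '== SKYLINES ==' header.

== SKYLINES ==
[[39,16],[45,0]]
[[39,16],[45,17],[46,0]]
[[39,16],[45,17],[46,14],[47,0]]
[[39,16],[45,17],[46,14],[47,0]]
[[39,16],[45,17],[46,14],[47,17],[49,0]]
[[15,9],[16,0],[39,16],[45,17],[46,14],[47,17],[49,0]]
[[15,9],[16,0],[20,8],[39,16],[45,17],[46,14],[47,17],[49,0]]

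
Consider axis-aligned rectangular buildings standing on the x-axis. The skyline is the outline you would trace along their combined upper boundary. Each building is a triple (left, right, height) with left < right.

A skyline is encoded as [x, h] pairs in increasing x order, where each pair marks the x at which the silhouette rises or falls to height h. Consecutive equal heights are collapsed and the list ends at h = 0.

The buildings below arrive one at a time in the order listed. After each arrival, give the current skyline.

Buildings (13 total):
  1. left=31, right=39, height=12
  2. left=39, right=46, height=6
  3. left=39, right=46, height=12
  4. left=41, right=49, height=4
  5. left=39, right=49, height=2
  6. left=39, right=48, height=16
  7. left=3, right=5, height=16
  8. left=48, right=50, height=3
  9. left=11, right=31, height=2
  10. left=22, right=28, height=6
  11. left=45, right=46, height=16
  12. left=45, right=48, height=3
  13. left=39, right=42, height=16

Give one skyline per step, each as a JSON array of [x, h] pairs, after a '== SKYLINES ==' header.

== SKYLINES ==
[[31,12],[39,0]]
[[31,12],[39,6],[46,0]]
[[31,12],[46,0]]
[[31,12],[46,4],[49,0]]
[[31,12],[46,4],[49,0]]
[[31,12],[39,16],[48,4],[49,0]]
[[3,16],[5,0],[31,12],[39,16],[48,4],[49,0]]
[[3,16],[5,0],[31,12],[39,16],[48,4],[49,3],[50,0]]
[[3,16],[5,0],[11,2],[31,12],[39,16],[48,4],[49,3],[50,0]]
[[3,16],[5,0],[11,2],[22,6],[28,2],[31,12],[39,16],[48,4],[49,3],[50,0]]
[[3,16],[5,0],[11,2],[22,6],[28,2],[31,12],[39,16],[48,4],[49,3],[50,0]]
[[3,16],[5,0],[11,2],[22,6],[28,2],[31,12],[39,16],[48,4],[49,3],[50,0]]
[[3,16],[5,0],[11,2],[22,6],[28,2],[31,12],[39,16],[48,4],[49,3],[50,0]]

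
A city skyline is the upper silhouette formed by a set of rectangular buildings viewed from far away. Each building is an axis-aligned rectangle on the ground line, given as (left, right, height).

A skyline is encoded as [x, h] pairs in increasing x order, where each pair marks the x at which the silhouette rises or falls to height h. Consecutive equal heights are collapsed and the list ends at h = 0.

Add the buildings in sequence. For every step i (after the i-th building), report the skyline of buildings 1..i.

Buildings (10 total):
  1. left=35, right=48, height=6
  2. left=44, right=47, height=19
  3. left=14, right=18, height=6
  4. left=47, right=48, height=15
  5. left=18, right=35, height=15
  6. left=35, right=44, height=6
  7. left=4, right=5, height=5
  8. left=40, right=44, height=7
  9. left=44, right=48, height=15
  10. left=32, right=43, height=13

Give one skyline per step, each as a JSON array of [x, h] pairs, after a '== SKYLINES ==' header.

== SKYLINES ==
[[35,6],[48,0]]
[[35,6],[44,19],[47,6],[48,0]]
[[14,6],[18,0],[35,6],[44,19],[47,6],[48,0]]
[[14,6],[18,0],[35,6],[44,19],[47,15],[48,0]]
[[14,6],[18,15],[35,6],[44,19],[47,15],[48,0]]
[[14,6],[18,15],[35,6],[44,19],[47,15],[48,0]]
[[4,5],[5,0],[14,6],[18,15],[35,6],[44,19],[47,15],[48,0]]
[[4,5],[5,0],[14,6],[18,15],[35,6],[40,7],[44,19],[47,15],[48,0]]
[[4,5],[5,0],[14,6],[18,15],[35,6],[40,7],[44,19],[47,15],[48,0]]
[[4,5],[5,0],[14,6],[18,15],[35,13],[43,7],[44,19],[47,15],[48,0]]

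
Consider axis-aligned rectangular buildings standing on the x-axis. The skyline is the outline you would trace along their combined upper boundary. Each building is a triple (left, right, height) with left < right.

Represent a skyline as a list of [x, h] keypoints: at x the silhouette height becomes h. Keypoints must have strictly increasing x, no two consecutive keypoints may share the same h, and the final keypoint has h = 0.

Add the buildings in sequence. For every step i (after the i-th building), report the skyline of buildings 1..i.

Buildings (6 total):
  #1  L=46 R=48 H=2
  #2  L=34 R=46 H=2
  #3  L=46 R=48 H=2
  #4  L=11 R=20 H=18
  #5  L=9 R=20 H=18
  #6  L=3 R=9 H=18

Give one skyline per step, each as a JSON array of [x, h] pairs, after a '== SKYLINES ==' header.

== SKYLINES ==
[[46,2],[48,0]]
[[34,2],[48,0]]
[[34,2],[48,0]]
[[11,18],[20,0],[34,2],[48,0]]
[[9,18],[20,0],[34,2],[48,0]]
[[3,18],[20,0],[34,2],[48,0]]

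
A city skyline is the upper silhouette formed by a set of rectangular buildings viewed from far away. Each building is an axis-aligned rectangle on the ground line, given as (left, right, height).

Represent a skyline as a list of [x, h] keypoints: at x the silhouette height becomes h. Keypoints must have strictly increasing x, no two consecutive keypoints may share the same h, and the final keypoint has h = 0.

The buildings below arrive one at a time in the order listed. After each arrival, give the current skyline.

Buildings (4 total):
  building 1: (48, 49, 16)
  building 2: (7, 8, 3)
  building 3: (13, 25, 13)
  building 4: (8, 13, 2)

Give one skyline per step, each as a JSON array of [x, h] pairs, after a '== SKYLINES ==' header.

== SKYLINES ==
[[48,16],[49,0]]
[[7,3],[8,0],[48,16],[49,0]]
[[7,3],[8,0],[13,13],[25,0],[48,16],[49,0]]
[[7,3],[8,2],[13,13],[25,0],[48,16],[49,0]]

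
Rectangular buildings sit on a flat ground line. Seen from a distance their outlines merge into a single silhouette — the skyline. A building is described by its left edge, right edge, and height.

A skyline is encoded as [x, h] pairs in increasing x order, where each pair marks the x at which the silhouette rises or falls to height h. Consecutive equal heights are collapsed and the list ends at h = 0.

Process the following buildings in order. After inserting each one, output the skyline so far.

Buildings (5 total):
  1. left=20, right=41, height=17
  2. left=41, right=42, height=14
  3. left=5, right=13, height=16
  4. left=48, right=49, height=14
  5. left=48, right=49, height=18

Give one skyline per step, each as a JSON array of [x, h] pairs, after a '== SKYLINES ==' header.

== SKYLINES ==
[[20,17],[41,0]]
[[20,17],[41,14],[42,0]]
[[5,16],[13,0],[20,17],[41,14],[42,0]]
[[5,16],[13,0],[20,17],[41,14],[42,0],[48,14],[49,0]]
[[5,16],[13,0],[20,17],[41,14],[42,0],[48,18],[49,0]]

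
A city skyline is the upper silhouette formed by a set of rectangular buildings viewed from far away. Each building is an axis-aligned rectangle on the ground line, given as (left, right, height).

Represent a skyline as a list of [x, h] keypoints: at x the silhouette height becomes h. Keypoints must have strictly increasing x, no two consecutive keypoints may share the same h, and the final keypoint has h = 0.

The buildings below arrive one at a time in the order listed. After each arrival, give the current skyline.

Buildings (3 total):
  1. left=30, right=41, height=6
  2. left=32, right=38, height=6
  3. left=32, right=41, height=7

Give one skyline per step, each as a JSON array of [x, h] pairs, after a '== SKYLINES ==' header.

== SKYLINES ==
[[30,6],[41,0]]
[[30,6],[41,0]]
[[30,6],[32,7],[41,0]]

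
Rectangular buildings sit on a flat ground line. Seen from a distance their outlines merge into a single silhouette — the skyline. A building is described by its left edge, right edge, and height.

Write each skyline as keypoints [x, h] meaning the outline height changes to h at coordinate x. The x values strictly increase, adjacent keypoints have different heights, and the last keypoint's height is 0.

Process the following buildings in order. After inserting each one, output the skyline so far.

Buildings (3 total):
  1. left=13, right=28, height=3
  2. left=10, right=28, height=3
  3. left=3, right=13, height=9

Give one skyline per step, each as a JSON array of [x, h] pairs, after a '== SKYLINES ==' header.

== SKYLINES ==
[[13,3],[28,0]]
[[10,3],[28,0]]
[[3,9],[13,3],[28,0]]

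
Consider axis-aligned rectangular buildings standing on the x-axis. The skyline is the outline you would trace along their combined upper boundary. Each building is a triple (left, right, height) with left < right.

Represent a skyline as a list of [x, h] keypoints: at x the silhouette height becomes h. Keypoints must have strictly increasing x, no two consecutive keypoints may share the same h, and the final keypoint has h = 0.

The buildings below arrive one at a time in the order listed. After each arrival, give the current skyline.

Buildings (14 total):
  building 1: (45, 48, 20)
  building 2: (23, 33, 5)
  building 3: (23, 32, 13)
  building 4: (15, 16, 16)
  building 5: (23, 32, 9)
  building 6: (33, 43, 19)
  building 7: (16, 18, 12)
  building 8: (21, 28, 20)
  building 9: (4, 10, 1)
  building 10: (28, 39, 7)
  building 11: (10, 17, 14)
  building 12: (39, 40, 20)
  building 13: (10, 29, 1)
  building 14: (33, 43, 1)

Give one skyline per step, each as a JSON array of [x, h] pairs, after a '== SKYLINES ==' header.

== SKYLINES ==
[[45,20],[48,0]]
[[23,5],[33,0],[45,20],[48,0]]
[[23,13],[32,5],[33,0],[45,20],[48,0]]
[[15,16],[16,0],[23,13],[32,5],[33,0],[45,20],[48,0]]
[[15,16],[16,0],[23,13],[32,5],[33,0],[45,20],[48,0]]
[[15,16],[16,0],[23,13],[32,5],[33,19],[43,0],[45,20],[48,0]]
[[15,16],[16,12],[18,0],[23,13],[32,5],[33,19],[43,0],[45,20],[48,0]]
[[15,16],[16,12],[18,0],[21,20],[28,13],[32,5],[33,19],[43,0],[45,20],[48,0]]
[[4,1],[10,0],[15,16],[16,12],[18,0],[21,20],[28,13],[32,5],[33,19],[43,0],[45,20],[48,0]]
[[4,1],[10,0],[15,16],[16,12],[18,0],[21,20],[28,13],[32,7],[33,19],[43,0],[45,20],[48,0]]
[[4,1],[10,14],[15,16],[16,14],[17,12],[18,0],[21,20],[28,13],[32,7],[33,19],[43,0],[45,20],[48,0]]
[[4,1],[10,14],[15,16],[16,14],[17,12],[18,0],[21,20],[28,13],[32,7],[33,19],[39,20],[40,19],[43,0],[45,20],[48,0]]
[[4,1],[10,14],[15,16],[16,14],[17,12],[18,1],[21,20],[28,13],[32,7],[33,19],[39,20],[40,19],[43,0],[45,20],[48,0]]
[[4,1],[10,14],[15,16],[16,14],[17,12],[18,1],[21,20],[28,13],[32,7],[33,19],[39,20],[40,19],[43,0],[45,20],[48,0]]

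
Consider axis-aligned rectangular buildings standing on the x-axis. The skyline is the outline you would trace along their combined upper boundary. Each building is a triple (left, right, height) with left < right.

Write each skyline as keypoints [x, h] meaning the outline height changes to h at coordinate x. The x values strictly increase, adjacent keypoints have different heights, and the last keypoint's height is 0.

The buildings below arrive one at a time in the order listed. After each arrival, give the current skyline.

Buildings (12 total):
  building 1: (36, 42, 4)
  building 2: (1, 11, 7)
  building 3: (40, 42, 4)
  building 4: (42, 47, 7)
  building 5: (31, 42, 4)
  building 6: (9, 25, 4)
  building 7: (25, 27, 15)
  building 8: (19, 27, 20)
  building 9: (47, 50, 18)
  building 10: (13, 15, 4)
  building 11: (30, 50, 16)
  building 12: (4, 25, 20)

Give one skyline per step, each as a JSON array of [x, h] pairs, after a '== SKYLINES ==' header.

== SKYLINES ==
[[36,4],[42,0]]
[[1,7],[11,0],[36,4],[42,0]]
[[1,7],[11,0],[36,4],[42,0]]
[[1,7],[11,0],[36,4],[42,7],[47,0]]
[[1,7],[11,0],[31,4],[42,7],[47,0]]
[[1,7],[11,4],[25,0],[31,4],[42,7],[47,0]]
[[1,7],[11,4],[25,15],[27,0],[31,4],[42,7],[47,0]]
[[1,7],[11,4],[19,20],[27,0],[31,4],[42,7],[47,0]]
[[1,7],[11,4],[19,20],[27,0],[31,4],[42,7],[47,18],[50,0]]
[[1,7],[11,4],[19,20],[27,0],[31,4],[42,7],[47,18],[50,0]]
[[1,7],[11,4],[19,20],[27,0],[30,16],[47,18],[50,0]]
[[1,7],[4,20],[27,0],[30,16],[47,18],[50,0]]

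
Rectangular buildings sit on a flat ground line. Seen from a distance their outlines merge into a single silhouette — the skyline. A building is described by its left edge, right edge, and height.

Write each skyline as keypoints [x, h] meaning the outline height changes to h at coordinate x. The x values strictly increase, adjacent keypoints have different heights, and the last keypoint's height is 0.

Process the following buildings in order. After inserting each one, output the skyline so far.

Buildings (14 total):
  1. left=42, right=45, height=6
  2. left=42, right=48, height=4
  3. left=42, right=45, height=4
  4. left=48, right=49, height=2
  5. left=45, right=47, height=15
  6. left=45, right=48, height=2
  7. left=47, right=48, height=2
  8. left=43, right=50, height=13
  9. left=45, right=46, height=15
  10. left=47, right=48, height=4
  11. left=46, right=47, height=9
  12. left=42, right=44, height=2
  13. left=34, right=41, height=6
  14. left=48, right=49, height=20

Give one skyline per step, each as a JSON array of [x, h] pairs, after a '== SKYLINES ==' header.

== SKYLINES ==
[[42,6],[45,0]]
[[42,6],[45,4],[48,0]]
[[42,6],[45,4],[48,0]]
[[42,6],[45,4],[48,2],[49,0]]
[[42,6],[45,15],[47,4],[48,2],[49,0]]
[[42,6],[45,15],[47,4],[48,2],[49,0]]
[[42,6],[45,15],[47,4],[48,2],[49,0]]
[[42,6],[43,13],[45,15],[47,13],[50,0]]
[[42,6],[43,13],[45,15],[47,13],[50,0]]
[[42,6],[43,13],[45,15],[47,13],[50,0]]
[[42,6],[43,13],[45,15],[47,13],[50,0]]
[[42,6],[43,13],[45,15],[47,13],[50,0]]
[[34,6],[41,0],[42,6],[43,13],[45,15],[47,13],[50,0]]
[[34,6],[41,0],[42,6],[43,13],[45,15],[47,13],[48,20],[49,13],[50,0]]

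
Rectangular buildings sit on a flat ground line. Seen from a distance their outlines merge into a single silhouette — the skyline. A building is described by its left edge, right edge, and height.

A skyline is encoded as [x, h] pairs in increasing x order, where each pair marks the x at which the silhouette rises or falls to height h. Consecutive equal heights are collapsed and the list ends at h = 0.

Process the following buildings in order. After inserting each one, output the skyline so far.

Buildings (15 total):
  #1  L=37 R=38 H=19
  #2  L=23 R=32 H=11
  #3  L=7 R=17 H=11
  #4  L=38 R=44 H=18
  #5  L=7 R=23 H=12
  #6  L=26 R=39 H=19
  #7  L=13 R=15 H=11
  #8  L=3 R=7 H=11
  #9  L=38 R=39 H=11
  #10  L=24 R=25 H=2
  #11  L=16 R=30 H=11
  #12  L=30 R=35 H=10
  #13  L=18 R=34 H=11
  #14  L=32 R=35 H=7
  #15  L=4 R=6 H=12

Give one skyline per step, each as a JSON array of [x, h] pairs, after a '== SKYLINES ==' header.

== SKYLINES ==
[[37,19],[38,0]]
[[23,11],[32,0],[37,19],[38,0]]
[[7,11],[17,0],[23,11],[32,0],[37,19],[38,0]]
[[7,11],[17,0],[23,11],[32,0],[37,19],[38,18],[44,0]]
[[7,12],[23,11],[32,0],[37,19],[38,18],[44,0]]
[[7,12],[23,11],[26,19],[39,18],[44,0]]
[[7,12],[23,11],[26,19],[39,18],[44,0]]
[[3,11],[7,12],[23,11],[26,19],[39,18],[44,0]]
[[3,11],[7,12],[23,11],[26,19],[39,18],[44,0]]
[[3,11],[7,12],[23,11],[26,19],[39,18],[44,0]]
[[3,11],[7,12],[23,11],[26,19],[39,18],[44,0]]
[[3,11],[7,12],[23,11],[26,19],[39,18],[44,0]]
[[3,11],[7,12],[23,11],[26,19],[39,18],[44,0]]
[[3,11],[7,12],[23,11],[26,19],[39,18],[44,0]]
[[3,11],[4,12],[6,11],[7,12],[23,11],[26,19],[39,18],[44,0]]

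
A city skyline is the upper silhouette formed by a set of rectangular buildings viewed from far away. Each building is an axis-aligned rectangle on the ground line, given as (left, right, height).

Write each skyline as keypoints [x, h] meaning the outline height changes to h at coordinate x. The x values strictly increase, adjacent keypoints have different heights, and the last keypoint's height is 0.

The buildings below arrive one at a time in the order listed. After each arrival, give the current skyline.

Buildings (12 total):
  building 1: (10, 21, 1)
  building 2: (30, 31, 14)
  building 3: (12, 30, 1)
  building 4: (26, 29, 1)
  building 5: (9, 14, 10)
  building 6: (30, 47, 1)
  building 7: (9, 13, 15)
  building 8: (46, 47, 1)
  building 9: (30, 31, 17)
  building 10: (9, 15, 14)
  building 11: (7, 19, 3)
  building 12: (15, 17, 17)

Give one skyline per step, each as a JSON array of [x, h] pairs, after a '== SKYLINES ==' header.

== SKYLINES ==
[[10,1],[21,0]]
[[10,1],[21,0],[30,14],[31,0]]
[[10,1],[30,14],[31,0]]
[[10,1],[30,14],[31,0]]
[[9,10],[14,1],[30,14],[31,0]]
[[9,10],[14,1],[30,14],[31,1],[47,0]]
[[9,15],[13,10],[14,1],[30,14],[31,1],[47,0]]
[[9,15],[13,10],[14,1],[30,14],[31,1],[47,0]]
[[9,15],[13,10],[14,1],[30,17],[31,1],[47,0]]
[[9,15],[13,14],[15,1],[30,17],[31,1],[47,0]]
[[7,3],[9,15],[13,14],[15,3],[19,1],[30,17],[31,1],[47,0]]
[[7,3],[9,15],[13,14],[15,17],[17,3],[19,1],[30,17],[31,1],[47,0]]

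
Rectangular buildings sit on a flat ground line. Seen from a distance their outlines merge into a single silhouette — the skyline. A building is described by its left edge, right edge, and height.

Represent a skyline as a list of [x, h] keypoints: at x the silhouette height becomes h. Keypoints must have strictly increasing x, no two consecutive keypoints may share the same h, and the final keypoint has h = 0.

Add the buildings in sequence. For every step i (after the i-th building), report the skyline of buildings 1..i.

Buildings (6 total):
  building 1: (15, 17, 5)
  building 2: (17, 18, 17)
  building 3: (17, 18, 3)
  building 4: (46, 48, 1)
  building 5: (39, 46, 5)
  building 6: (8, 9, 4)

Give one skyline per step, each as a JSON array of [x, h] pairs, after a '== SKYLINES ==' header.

== SKYLINES ==
[[15,5],[17,0]]
[[15,5],[17,17],[18,0]]
[[15,5],[17,17],[18,0]]
[[15,5],[17,17],[18,0],[46,1],[48,0]]
[[15,5],[17,17],[18,0],[39,5],[46,1],[48,0]]
[[8,4],[9,0],[15,5],[17,17],[18,0],[39,5],[46,1],[48,0]]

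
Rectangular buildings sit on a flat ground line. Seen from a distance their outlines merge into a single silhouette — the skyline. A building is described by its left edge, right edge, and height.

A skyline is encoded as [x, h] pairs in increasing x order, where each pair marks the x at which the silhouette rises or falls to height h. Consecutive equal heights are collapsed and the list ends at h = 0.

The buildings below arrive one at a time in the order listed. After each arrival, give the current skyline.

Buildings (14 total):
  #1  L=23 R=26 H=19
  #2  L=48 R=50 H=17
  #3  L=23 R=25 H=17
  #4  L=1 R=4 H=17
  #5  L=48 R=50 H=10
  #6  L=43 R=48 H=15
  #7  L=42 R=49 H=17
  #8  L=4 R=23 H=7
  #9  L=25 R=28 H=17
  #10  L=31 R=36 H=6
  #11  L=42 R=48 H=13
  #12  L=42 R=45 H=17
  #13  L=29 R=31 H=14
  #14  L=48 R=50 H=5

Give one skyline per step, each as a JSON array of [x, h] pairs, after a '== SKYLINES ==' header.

== SKYLINES ==
[[23,19],[26,0]]
[[23,19],[26,0],[48,17],[50,0]]
[[23,19],[26,0],[48,17],[50,0]]
[[1,17],[4,0],[23,19],[26,0],[48,17],[50,0]]
[[1,17],[4,0],[23,19],[26,0],[48,17],[50,0]]
[[1,17],[4,0],[23,19],[26,0],[43,15],[48,17],[50,0]]
[[1,17],[4,0],[23,19],[26,0],[42,17],[50,0]]
[[1,17],[4,7],[23,19],[26,0],[42,17],[50,0]]
[[1,17],[4,7],[23,19],[26,17],[28,0],[42,17],[50,0]]
[[1,17],[4,7],[23,19],[26,17],[28,0],[31,6],[36,0],[42,17],[50,0]]
[[1,17],[4,7],[23,19],[26,17],[28,0],[31,6],[36,0],[42,17],[50,0]]
[[1,17],[4,7],[23,19],[26,17],[28,0],[31,6],[36,0],[42,17],[50,0]]
[[1,17],[4,7],[23,19],[26,17],[28,0],[29,14],[31,6],[36,0],[42,17],[50,0]]
[[1,17],[4,7],[23,19],[26,17],[28,0],[29,14],[31,6],[36,0],[42,17],[50,0]]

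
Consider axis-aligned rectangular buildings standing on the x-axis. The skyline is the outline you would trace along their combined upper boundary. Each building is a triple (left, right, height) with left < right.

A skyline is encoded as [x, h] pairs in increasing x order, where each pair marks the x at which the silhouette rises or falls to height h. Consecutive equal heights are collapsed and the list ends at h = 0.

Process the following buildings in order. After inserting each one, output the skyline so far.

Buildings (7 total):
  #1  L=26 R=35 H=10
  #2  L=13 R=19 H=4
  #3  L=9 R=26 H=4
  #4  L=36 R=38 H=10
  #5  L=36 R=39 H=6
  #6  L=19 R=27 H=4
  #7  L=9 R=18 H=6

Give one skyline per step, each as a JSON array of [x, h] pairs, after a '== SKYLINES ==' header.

== SKYLINES ==
[[26,10],[35,0]]
[[13,4],[19,0],[26,10],[35,0]]
[[9,4],[26,10],[35,0]]
[[9,4],[26,10],[35,0],[36,10],[38,0]]
[[9,4],[26,10],[35,0],[36,10],[38,6],[39,0]]
[[9,4],[26,10],[35,0],[36,10],[38,6],[39,0]]
[[9,6],[18,4],[26,10],[35,0],[36,10],[38,6],[39,0]]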